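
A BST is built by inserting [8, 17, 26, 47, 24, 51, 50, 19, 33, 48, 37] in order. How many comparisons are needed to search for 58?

Search path for 58: 8 -> 17 -> 26 -> 47 -> 51
Found: False
Comparisons: 5


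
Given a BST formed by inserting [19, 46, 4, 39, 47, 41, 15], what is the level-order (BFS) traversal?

Tree insertion order: [19, 46, 4, 39, 47, 41, 15]
Tree (level-order array): [19, 4, 46, None, 15, 39, 47, None, None, None, 41]
BFS from the root, enqueuing left then right child of each popped node:
  queue [19] -> pop 19, enqueue [4, 46], visited so far: [19]
  queue [4, 46] -> pop 4, enqueue [15], visited so far: [19, 4]
  queue [46, 15] -> pop 46, enqueue [39, 47], visited so far: [19, 4, 46]
  queue [15, 39, 47] -> pop 15, enqueue [none], visited so far: [19, 4, 46, 15]
  queue [39, 47] -> pop 39, enqueue [41], visited so far: [19, 4, 46, 15, 39]
  queue [47, 41] -> pop 47, enqueue [none], visited so far: [19, 4, 46, 15, 39, 47]
  queue [41] -> pop 41, enqueue [none], visited so far: [19, 4, 46, 15, 39, 47, 41]
Result: [19, 4, 46, 15, 39, 47, 41]


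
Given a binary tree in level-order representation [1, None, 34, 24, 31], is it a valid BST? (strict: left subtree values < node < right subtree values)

Level-order array: [1, None, 34, 24, 31]
Validate using subtree bounds (lo, hi): at each node, require lo < value < hi,
then recurse left with hi=value and right with lo=value.
Preorder trace (stopping at first violation):
  at node 1 with bounds (-inf, +inf): OK
  at node 34 with bounds (1, +inf): OK
  at node 24 with bounds (1, 34): OK
  at node 31 with bounds (34, +inf): VIOLATION
Node 31 violates its bound: not (34 < 31 < +inf).
Result: Not a valid BST


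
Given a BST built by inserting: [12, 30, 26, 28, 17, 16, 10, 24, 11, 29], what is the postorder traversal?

Tree insertion order: [12, 30, 26, 28, 17, 16, 10, 24, 11, 29]
Tree (level-order array): [12, 10, 30, None, 11, 26, None, None, None, 17, 28, 16, 24, None, 29]
Postorder traversal: [11, 10, 16, 24, 17, 29, 28, 26, 30, 12]


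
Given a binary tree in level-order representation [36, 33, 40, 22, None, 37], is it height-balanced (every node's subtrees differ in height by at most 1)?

Tree (level-order array): [36, 33, 40, 22, None, 37]
Definition: a tree is height-balanced if, at every node, |h(left) - h(right)| <= 1 (empty subtree has height -1).
Bottom-up per-node check:
  node 22: h_left=-1, h_right=-1, diff=0 [OK], height=0
  node 33: h_left=0, h_right=-1, diff=1 [OK], height=1
  node 37: h_left=-1, h_right=-1, diff=0 [OK], height=0
  node 40: h_left=0, h_right=-1, diff=1 [OK], height=1
  node 36: h_left=1, h_right=1, diff=0 [OK], height=2
All nodes satisfy the balance condition.
Result: Balanced


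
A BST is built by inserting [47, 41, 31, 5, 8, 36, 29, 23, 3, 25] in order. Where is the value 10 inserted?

Starting tree (level order): [47, 41, None, 31, None, 5, 36, 3, 8, None, None, None, None, None, 29, 23, None, None, 25]
Insertion path: 47 -> 41 -> 31 -> 5 -> 8 -> 29 -> 23
Result: insert 10 as left child of 23
Final tree (level order): [47, 41, None, 31, None, 5, 36, 3, 8, None, None, None, None, None, 29, 23, None, 10, 25]


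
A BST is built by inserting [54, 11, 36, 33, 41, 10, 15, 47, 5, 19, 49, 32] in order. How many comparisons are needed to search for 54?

Search path for 54: 54
Found: True
Comparisons: 1


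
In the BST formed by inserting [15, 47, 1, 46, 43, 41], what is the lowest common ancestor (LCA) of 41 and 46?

Tree insertion order: [15, 47, 1, 46, 43, 41]
Tree (level-order array): [15, 1, 47, None, None, 46, None, 43, None, 41]
In a BST, the LCA of p=41, q=46 is the first node v on the
root-to-leaf path with p <= v <= q (go left if both < v, right if both > v).
Walk from root:
  at 15: both 41 and 46 > 15, go right
  at 47: both 41 and 46 < 47, go left
  at 46: 41 <= 46 <= 46, this is the LCA
LCA = 46


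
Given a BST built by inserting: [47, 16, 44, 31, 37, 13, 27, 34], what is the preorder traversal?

Tree insertion order: [47, 16, 44, 31, 37, 13, 27, 34]
Tree (level-order array): [47, 16, None, 13, 44, None, None, 31, None, 27, 37, None, None, 34]
Preorder traversal: [47, 16, 13, 44, 31, 27, 37, 34]


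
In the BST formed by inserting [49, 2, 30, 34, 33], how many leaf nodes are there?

Tree built from: [49, 2, 30, 34, 33]
Tree (level-order array): [49, 2, None, None, 30, None, 34, 33]
Rule: A leaf has 0 children.
Per-node child counts:
  node 49: 1 child(ren)
  node 2: 1 child(ren)
  node 30: 1 child(ren)
  node 34: 1 child(ren)
  node 33: 0 child(ren)
Matching nodes: [33]
Count of leaf nodes: 1


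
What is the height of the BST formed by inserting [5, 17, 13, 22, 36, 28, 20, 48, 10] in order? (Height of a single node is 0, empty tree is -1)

Insertion order: [5, 17, 13, 22, 36, 28, 20, 48, 10]
Tree (level-order array): [5, None, 17, 13, 22, 10, None, 20, 36, None, None, None, None, 28, 48]
Compute height bottom-up (empty subtree = -1):
  height(10) = 1 + max(-1, -1) = 0
  height(13) = 1 + max(0, -1) = 1
  height(20) = 1 + max(-1, -1) = 0
  height(28) = 1 + max(-1, -1) = 0
  height(48) = 1 + max(-1, -1) = 0
  height(36) = 1 + max(0, 0) = 1
  height(22) = 1 + max(0, 1) = 2
  height(17) = 1 + max(1, 2) = 3
  height(5) = 1 + max(-1, 3) = 4
Height = 4


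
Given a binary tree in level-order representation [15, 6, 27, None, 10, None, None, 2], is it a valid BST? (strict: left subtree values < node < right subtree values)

Level-order array: [15, 6, 27, None, 10, None, None, 2]
Validate using subtree bounds (lo, hi): at each node, require lo < value < hi,
then recurse left with hi=value and right with lo=value.
Preorder trace (stopping at first violation):
  at node 15 with bounds (-inf, +inf): OK
  at node 6 with bounds (-inf, 15): OK
  at node 10 with bounds (6, 15): OK
  at node 2 with bounds (6, 10): VIOLATION
Node 2 violates its bound: not (6 < 2 < 10).
Result: Not a valid BST


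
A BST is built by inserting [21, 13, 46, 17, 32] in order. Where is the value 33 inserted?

Starting tree (level order): [21, 13, 46, None, 17, 32]
Insertion path: 21 -> 46 -> 32
Result: insert 33 as right child of 32
Final tree (level order): [21, 13, 46, None, 17, 32, None, None, None, None, 33]


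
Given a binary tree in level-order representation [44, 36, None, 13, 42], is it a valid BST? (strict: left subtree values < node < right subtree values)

Level-order array: [44, 36, None, 13, 42]
Validate using subtree bounds (lo, hi): at each node, require lo < value < hi,
then recurse left with hi=value and right with lo=value.
Preorder trace (stopping at first violation):
  at node 44 with bounds (-inf, +inf): OK
  at node 36 with bounds (-inf, 44): OK
  at node 13 with bounds (-inf, 36): OK
  at node 42 with bounds (36, 44): OK
No violation found at any node.
Result: Valid BST


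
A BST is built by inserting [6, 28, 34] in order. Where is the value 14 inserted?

Starting tree (level order): [6, None, 28, None, 34]
Insertion path: 6 -> 28
Result: insert 14 as left child of 28
Final tree (level order): [6, None, 28, 14, 34]


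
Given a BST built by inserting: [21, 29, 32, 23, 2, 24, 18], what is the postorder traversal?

Tree insertion order: [21, 29, 32, 23, 2, 24, 18]
Tree (level-order array): [21, 2, 29, None, 18, 23, 32, None, None, None, 24]
Postorder traversal: [18, 2, 24, 23, 32, 29, 21]


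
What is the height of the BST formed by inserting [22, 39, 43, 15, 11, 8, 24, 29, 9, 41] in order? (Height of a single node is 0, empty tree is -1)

Insertion order: [22, 39, 43, 15, 11, 8, 24, 29, 9, 41]
Tree (level-order array): [22, 15, 39, 11, None, 24, 43, 8, None, None, 29, 41, None, None, 9]
Compute height bottom-up (empty subtree = -1):
  height(9) = 1 + max(-1, -1) = 0
  height(8) = 1 + max(-1, 0) = 1
  height(11) = 1 + max(1, -1) = 2
  height(15) = 1 + max(2, -1) = 3
  height(29) = 1 + max(-1, -1) = 0
  height(24) = 1 + max(-1, 0) = 1
  height(41) = 1 + max(-1, -1) = 0
  height(43) = 1 + max(0, -1) = 1
  height(39) = 1 + max(1, 1) = 2
  height(22) = 1 + max(3, 2) = 4
Height = 4


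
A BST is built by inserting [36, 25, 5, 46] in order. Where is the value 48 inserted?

Starting tree (level order): [36, 25, 46, 5]
Insertion path: 36 -> 46
Result: insert 48 as right child of 46
Final tree (level order): [36, 25, 46, 5, None, None, 48]


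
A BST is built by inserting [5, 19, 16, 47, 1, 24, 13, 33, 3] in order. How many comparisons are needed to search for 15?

Search path for 15: 5 -> 19 -> 16 -> 13
Found: False
Comparisons: 4


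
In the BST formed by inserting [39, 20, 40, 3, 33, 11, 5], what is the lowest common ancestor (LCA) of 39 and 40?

Tree insertion order: [39, 20, 40, 3, 33, 11, 5]
Tree (level-order array): [39, 20, 40, 3, 33, None, None, None, 11, None, None, 5]
In a BST, the LCA of p=39, q=40 is the first node v on the
root-to-leaf path with p <= v <= q (go left if both < v, right if both > v).
Walk from root:
  at 39: 39 <= 39 <= 40, this is the LCA
LCA = 39


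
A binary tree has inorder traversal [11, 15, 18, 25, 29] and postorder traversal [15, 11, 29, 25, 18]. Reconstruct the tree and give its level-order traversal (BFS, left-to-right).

Inorder:   [11, 15, 18, 25, 29]
Postorder: [15, 11, 29, 25, 18]
Algorithm: postorder visits root last, so walk postorder right-to-left;
each value is the root of the current inorder slice — split it at that
value, recurse on the right subtree first, then the left.
Recursive splits:
  root=18; inorder splits into left=[11, 15], right=[25, 29]
  root=25; inorder splits into left=[], right=[29]
  root=29; inorder splits into left=[], right=[]
  root=11; inorder splits into left=[], right=[15]
  root=15; inorder splits into left=[], right=[]
Reconstructed level-order: [18, 11, 25, 15, 29]


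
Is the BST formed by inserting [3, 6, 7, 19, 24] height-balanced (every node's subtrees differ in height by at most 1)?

Tree (level-order array): [3, None, 6, None, 7, None, 19, None, 24]
Definition: a tree is height-balanced if, at every node, |h(left) - h(right)| <= 1 (empty subtree has height -1).
Bottom-up per-node check:
  node 24: h_left=-1, h_right=-1, diff=0 [OK], height=0
  node 19: h_left=-1, h_right=0, diff=1 [OK], height=1
  node 7: h_left=-1, h_right=1, diff=2 [FAIL (|-1-1|=2 > 1)], height=2
  node 6: h_left=-1, h_right=2, diff=3 [FAIL (|-1-2|=3 > 1)], height=3
  node 3: h_left=-1, h_right=3, diff=4 [FAIL (|-1-3|=4 > 1)], height=4
Node 7 violates the condition: |-1 - 1| = 2 > 1.
Result: Not balanced


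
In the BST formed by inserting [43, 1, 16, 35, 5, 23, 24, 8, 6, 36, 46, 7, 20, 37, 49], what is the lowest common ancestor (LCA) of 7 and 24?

Tree insertion order: [43, 1, 16, 35, 5, 23, 24, 8, 6, 36, 46, 7, 20, 37, 49]
Tree (level-order array): [43, 1, 46, None, 16, None, 49, 5, 35, None, None, None, 8, 23, 36, 6, None, 20, 24, None, 37, None, 7]
In a BST, the LCA of p=7, q=24 is the first node v on the
root-to-leaf path with p <= v <= q (go left if both < v, right if both > v).
Walk from root:
  at 43: both 7 and 24 < 43, go left
  at 1: both 7 and 24 > 1, go right
  at 16: 7 <= 16 <= 24, this is the LCA
LCA = 16


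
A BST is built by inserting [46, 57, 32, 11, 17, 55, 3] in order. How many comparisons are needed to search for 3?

Search path for 3: 46 -> 32 -> 11 -> 3
Found: True
Comparisons: 4


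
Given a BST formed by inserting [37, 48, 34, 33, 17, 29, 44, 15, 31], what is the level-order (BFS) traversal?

Tree insertion order: [37, 48, 34, 33, 17, 29, 44, 15, 31]
Tree (level-order array): [37, 34, 48, 33, None, 44, None, 17, None, None, None, 15, 29, None, None, None, 31]
BFS from the root, enqueuing left then right child of each popped node:
  queue [37] -> pop 37, enqueue [34, 48], visited so far: [37]
  queue [34, 48] -> pop 34, enqueue [33], visited so far: [37, 34]
  queue [48, 33] -> pop 48, enqueue [44], visited so far: [37, 34, 48]
  queue [33, 44] -> pop 33, enqueue [17], visited so far: [37, 34, 48, 33]
  queue [44, 17] -> pop 44, enqueue [none], visited so far: [37, 34, 48, 33, 44]
  queue [17] -> pop 17, enqueue [15, 29], visited so far: [37, 34, 48, 33, 44, 17]
  queue [15, 29] -> pop 15, enqueue [none], visited so far: [37, 34, 48, 33, 44, 17, 15]
  queue [29] -> pop 29, enqueue [31], visited so far: [37, 34, 48, 33, 44, 17, 15, 29]
  queue [31] -> pop 31, enqueue [none], visited so far: [37, 34, 48, 33, 44, 17, 15, 29, 31]
Result: [37, 34, 48, 33, 44, 17, 15, 29, 31]


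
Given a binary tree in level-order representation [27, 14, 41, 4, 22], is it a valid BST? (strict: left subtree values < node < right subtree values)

Level-order array: [27, 14, 41, 4, 22]
Validate using subtree bounds (lo, hi): at each node, require lo < value < hi,
then recurse left with hi=value and right with lo=value.
Preorder trace (stopping at first violation):
  at node 27 with bounds (-inf, +inf): OK
  at node 14 with bounds (-inf, 27): OK
  at node 4 with bounds (-inf, 14): OK
  at node 22 with bounds (14, 27): OK
  at node 41 with bounds (27, +inf): OK
No violation found at any node.
Result: Valid BST


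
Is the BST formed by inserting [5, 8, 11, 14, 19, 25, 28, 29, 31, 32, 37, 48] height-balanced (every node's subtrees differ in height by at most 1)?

Tree (level-order array): [5, None, 8, None, 11, None, 14, None, 19, None, 25, None, 28, None, 29, None, 31, None, 32, None, 37, None, 48]
Definition: a tree is height-balanced if, at every node, |h(left) - h(right)| <= 1 (empty subtree has height -1).
Bottom-up per-node check:
  node 48: h_left=-1, h_right=-1, diff=0 [OK], height=0
  node 37: h_left=-1, h_right=0, diff=1 [OK], height=1
  node 32: h_left=-1, h_right=1, diff=2 [FAIL (|-1-1|=2 > 1)], height=2
  node 31: h_left=-1, h_right=2, diff=3 [FAIL (|-1-2|=3 > 1)], height=3
  node 29: h_left=-1, h_right=3, diff=4 [FAIL (|-1-3|=4 > 1)], height=4
  node 28: h_left=-1, h_right=4, diff=5 [FAIL (|-1-4|=5 > 1)], height=5
  node 25: h_left=-1, h_right=5, diff=6 [FAIL (|-1-5|=6 > 1)], height=6
  node 19: h_left=-1, h_right=6, diff=7 [FAIL (|-1-6|=7 > 1)], height=7
  node 14: h_left=-1, h_right=7, diff=8 [FAIL (|-1-7|=8 > 1)], height=8
  node 11: h_left=-1, h_right=8, diff=9 [FAIL (|-1-8|=9 > 1)], height=9
  node 8: h_left=-1, h_right=9, diff=10 [FAIL (|-1-9|=10 > 1)], height=10
  node 5: h_left=-1, h_right=10, diff=11 [FAIL (|-1-10|=11 > 1)], height=11
Node 32 violates the condition: |-1 - 1| = 2 > 1.
Result: Not balanced


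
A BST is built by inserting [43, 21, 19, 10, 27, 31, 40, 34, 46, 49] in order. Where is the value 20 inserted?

Starting tree (level order): [43, 21, 46, 19, 27, None, 49, 10, None, None, 31, None, None, None, None, None, 40, 34]
Insertion path: 43 -> 21 -> 19
Result: insert 20 as right child of 19
Final tree (level order): [43, 21, 46, 19, 27, None, 49, 10, 20, None, 31, None, None, None, None, None, None, None, 40, 34]


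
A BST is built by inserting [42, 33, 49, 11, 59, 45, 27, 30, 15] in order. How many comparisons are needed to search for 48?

Search path for 48: 42 -> 49 -> 45
Found: False
Comparisons: 3


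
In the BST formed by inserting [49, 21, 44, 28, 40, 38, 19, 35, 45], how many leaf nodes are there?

Tree built from: [49, 21, 44, 28, 40, 38, 19, 35, 45]
Tree (level-order array): [49, 21, None, 19, 44, None, None, 28, 45, None, 40, None, None, 38, None, 35]
Rule: A leaf has 0 children.
Per-node child counts:
  node 49: 1 child(ren)
  node 21: 2 child(ren)
  node 19: 0 child(ren)
  node 44: 2 child(ren)
  node 28: 1 child(ren)
  node 40: 1 child(ren)
  node 38: 1 child(ren)
  node 35: 0 child(ren)
  node 45: 0 child(ren)
Matching nodes: [19, 35, 45]
Count of leaf nodes: 3


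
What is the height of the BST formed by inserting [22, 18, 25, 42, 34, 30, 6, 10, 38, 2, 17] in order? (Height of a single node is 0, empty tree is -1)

Insertion order: [22, 18, 25, 42, 34, 30, 6, 10, 38, 2, 17]
Tree (level-order array): [22, 18, 25, 6, None, None, 42, 2, 10, 34, None, None, None, None, 17, 30, 38]
Compute height bottom-up (empty subtree = -1):
  height(2) = 1 + max(-1, -1) = 0
  height(17) = 1 + max(-1, -1) = 0
  height(10) = 1 + max(-1, 0) = 1
  height(6) = 1 + max(0, 1) = 2
  height(18) = 1 + max(2, -1) = 3
  height(30) = 1 + max(-1, -1) = 0
  height(38) = 1 + max(-1, -1) = 0
  height(34) = 1 + max(0, 0) = 1
  height(42) = 1 + max(1, -1) = 2
  height(25) = 1 + max(-1, 2) = 3
  height(22) = 1 + max(3, 3) = 4
Height = 4


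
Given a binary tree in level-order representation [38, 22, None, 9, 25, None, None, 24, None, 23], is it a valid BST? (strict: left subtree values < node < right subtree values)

Level-order array: [38, 22, None, 9, 25, None, None, 24, None, 23]
Validate using subtree bounds (lo, hi): at each node, require lo < value < hi,
then recurse left with hi=value and right with lo=value.
Preorder trace (stopping at first violation):
  at node 38 with bounds (-inf, +inf): OK
  at node 22 with bounds (-inf, 38): OK
  at node 9 with bounds (-inf, 22): OK
  at node 25 with bounds (22, 38): OK
  at node 24 with bounds (22, 25): OK
  at node 23 with bounds (22, 24): OK
No violation found at any node.
Result: Valid BST


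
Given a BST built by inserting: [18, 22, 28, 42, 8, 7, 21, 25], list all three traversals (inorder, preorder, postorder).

Tree insertion order: [18, 22, 28, 42, 8, 7, 21, 25]
Tree (level-order array): [18, 8, 22, 7, None, 21, 28, None, None, None, None, 25, 42]
Inorder (L, root, R): [7, 8, 18, 21, 22, 25, 28, 42]
Preorder (root, L, R): [18, 8, 7, 22, 21, 28, 25, 42]
Postorder (L, R, root): [7, 8, 21, 25, 42, 28, 22, 18]


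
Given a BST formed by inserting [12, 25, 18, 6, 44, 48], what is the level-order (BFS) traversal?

Tree insertion order: [12, 25, 18, 6, 44, 48]
Tree (level-order array): [12, 6, 25, None, None, 18, 44, None, None, None, 48]
BFS from the root, enqueuing left then right child of each popped node:
  queue [12] -> pop 12, enqueue [6, 25], visited so far: [12]
  queue [6, 25] -> pop 6, enqueue [none], visited so far: [12, 6]
  queue [25] -> pop 25, enqueue [18, 44], visited so far: [12, 6, 25]
  queue [18, 44] -> pop 18, enqueue [none], visited so far: [12, 6, 25, 18]
  queue [44] -> pop 44, enqueue [48], visited so far: [12, 6, 25, 18, 44]
  queue [48] -> pop 48, enqueue [none], visited so far: [12, 6, 25, 18, 44, 48]
Result: [12, 6, 25, 18, 44, 48]


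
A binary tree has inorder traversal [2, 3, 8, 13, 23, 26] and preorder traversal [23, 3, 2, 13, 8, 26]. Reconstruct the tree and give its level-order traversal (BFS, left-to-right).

Inorder:  [2, 3, 8, 13, 23, 26]
Preorder: [23, 3, 2, 13, 8, 26]
Algorithm: preorder visits root first, so consume preorder in order;
for each root, split the current inorder slice at that value into
left-subtree inorder and right-subtree inorder, then recurse.
Recursive splits:
  root=23; inorder splits into left=[2, 3, 8, 13], right=[26]
  root=3; inorder splits into left=[2], right=[8, 13]
  root=2; inorder splits into left=[], right=[]
  root=13; inorder splits into left=[8], right=[]
  root=8; inorder splits into left=[], right=[]
  root=26; inorder splits into left=[], right=[]
Reconstructed level-order: [23, 3, 26, 2, 13, 8]


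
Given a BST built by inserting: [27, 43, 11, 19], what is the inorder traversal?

Tree insertion order: [27, 43, 11, 19]
Tree (level-order array): [27, 11, 43, None, 19]
Inorder traversal: [11, 19, 27, 43]


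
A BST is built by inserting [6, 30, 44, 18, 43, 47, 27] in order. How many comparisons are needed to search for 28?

Search path for 28: 6 -> 30 -> 18 -> 27
Found: False
Comparisons: 4


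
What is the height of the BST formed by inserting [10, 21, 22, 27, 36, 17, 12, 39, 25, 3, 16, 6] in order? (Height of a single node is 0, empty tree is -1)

Insertion order: [10, 21, 22, 27, 36, 17, 12, 39, 25, 3, 16, 6]
Tree (level-order array): [10, 3, 21, None, 6, 17, 22, None, None, 12, None, None, 27, None, 16, 25, 36, None, None, None, None, None, 39]
Compute height bottom-up (empty subtree = -1):
  height(6) = 1 + max(-1, -1) = 0
  height(3) = 1 + max(-1, 0) = 1
  height(16) = 1 + max(-1, -1) = 0
  height(12) = 1 + max(-1, 0) = 1
  height(17) = 1 + max(1, -1) = 2
  height(25) = 1 + max(-1, -1) = 0
  height(39) = 1 + max(-1, -1) = 0
  height(36) = 1 + max(-1, 0) = 1
  height(27) = 1 + max(0, 1) = 2
  height(22) = 1 + max(-1, 2) = 3
  height(21) = 1 + max(2, 3) = 4
  height(10) = 1 + max(1, 4) = 5
Height = 5


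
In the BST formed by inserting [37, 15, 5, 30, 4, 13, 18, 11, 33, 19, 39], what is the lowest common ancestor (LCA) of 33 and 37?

Tree insertion order: [37, 15, 5, 30, 4, 13, 18, 11, 33, 19, 39]
Tree (level-order array): [37, 15, 39, 5, 30, None, None, 4, 13, 18, 33, None, None, 11, None, None, 19]
In a BST, the LCA of p=33, q=37 is the first node v on the
root-to-leaf path with p <= v <= q (go left if both < v, right if both > v).
Walk from root:
  at 37: 33 <= 37 <= 37, this is the LCA
LCA = 37


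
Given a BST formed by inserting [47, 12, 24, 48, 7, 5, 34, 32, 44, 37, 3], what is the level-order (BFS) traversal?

Tree insertion order: [47, 12, 24, 48, 7, 5, 34, 32, 44, 37, 3]
Tree (level-order array): [47, 12, 48, 7, 24, None, None, 5, None, None, 34, 3, None, 32, 44, None, None, None, None, 37]
BFS from the root, enqueuing left then right child of each popped node:
  queue [47] -> pop 47, enqueue [12, 48], visited so far: [47]
  queue [12, 48] -> pop 12, enqueue [7, 24], visited so far: [47, 12]
  queue [48, 7, 24] -> pop 48, enqueue [none], visited so far: [47, 12, 48]
  queue [7, 24] -> pop 7, enqueue [5], visited so far: [47, 12, 48, 7]
  queue [24, 5] -> pop 24, enqueue [34], visited so far: [47, 12, 48, 7, 24]
  queue [5, 34] -> pop 5, enqueue [3], visited so far: [47, 12, 48, 7, 24, 5]
  queue [34, 3] -> pop 34, enqueue [32, 44], visited so far: [47, 12, 48, 7, 24, 5, 34]
  queue [3, 32, 44] -> pop 3, enqueue [none], visited so far: [47, 12, 48, 7, 24, 5, 34, 3]
  queue [32, 44] -> pop 32, enqueue [none], visited so far: [47, 12, 48, 7, 24, 5, 34, 3, 32]
  queue [44] -> pop 44, enqueue [37], visited so far: [47, 12, 48, 7, 24, 5, 34, 3, 32, 44]
  queue [37] -> pop 37, enqueue [none], visited so far: [47, 12, 48, 7, 24, 5, 34, 3, 32, 44, 37]
Result: [47, 12, 48, 7, 24, 5, 34, 3, 32, 44, 37]


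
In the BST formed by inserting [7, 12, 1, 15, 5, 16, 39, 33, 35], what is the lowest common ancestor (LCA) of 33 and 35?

Tree insertion order: [7, 12, 1, 15, 5, 16, 39, 33, 35]
Tree (level-order array): [7, 1, 12, None, 5, None, 15, None, None, None, 16, None, 39, 33, None, None, 35]
In a BST, the LCA of p=33, q=35 is the first node v on the
root-to-leaf path with p <= v <= q (go left if both < v, right if both > v).
Walk from root:
  at 7: both 33 and 35 > 7, go right
  at 12: both 33 and 35 > 12, go right
  at 15: both 33 and 35 > 15, go right
  at 16: both 33 and 35 > 16, go right
  at 39: both 33 and 35 < 39, go left
  at 33: 33 <= 33 <= 35, this is the LCA
LCA = 33


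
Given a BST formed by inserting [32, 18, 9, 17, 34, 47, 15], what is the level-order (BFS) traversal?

Tree insertion order: [32, 18, 9, 17, 34, 47, 15]
Tree (level-order array): [32, 18, 34, 9, None, None, 47, None, 17, None, None, 15]
BFS from the root, enqueuing left then right child of each popped node:
  queue [32] -> pop 32, enqueue [18, 34], visited so far: [32]
  queue [18, 34] -> pop 18, enqueue [9], visited so far: [32, 18]
  queue [34, 9] -> pop 34, enqueue [47], visited so far: [32, 18, 34]
  queue [9, 47] -> pop 9, enqueue [17], visited so far: [32, 18, 34, 9]
  queue [47, 17] -> pop 47, enqueue [none], visited so far: [32, 18, 34, 9, 47]
  queue [17] -> pop 17, enqueue [15], visited so far: [32, 18, 34, 9, 47, 17]
  queue [15] -> pop 15, enqueue [none], visited so far: [32, 18, 34, 9, 47, 17, 15]
Result: [32, 18, 34, 9, 47, 17, 15]


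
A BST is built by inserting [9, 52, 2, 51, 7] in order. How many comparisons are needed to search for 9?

Search path for 9: 9
Found: True
Comparisons: 1


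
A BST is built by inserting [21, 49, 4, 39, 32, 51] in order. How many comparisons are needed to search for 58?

Search path for 58: 21 -> 49 -> 51
Found: False
Comparisons: 3


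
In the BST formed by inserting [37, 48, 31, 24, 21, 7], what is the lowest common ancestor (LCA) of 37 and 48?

Tree insertion order: [37, 48, 31, 24, 21, 7]
Tree (level-order array): [37, 31, 48, 24, None, None, None, 21, None, 7]
In a BST, the LCA of p=37, q=48 is the first node v on the
root-to-leaf path with p <= v <= q (go left if both < v, right if both > v).
Walk from root:
  at 37: 37 <= 37 <= 48, this is the LCA
LCA = 37


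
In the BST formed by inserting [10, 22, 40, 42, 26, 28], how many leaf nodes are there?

Tree built from: [10, 22, 40, 42, 26, 28]
Tree (level-order array): [10, None, 22, None, 40, 26, 42, None, 28]
Rule: A leaf has 0 children.
Per-node child counts:
  node 10: 1 child(ren)
  node 22: 1 child(ren)
  node 40: 2 child(ren)
  node 26: 1 child(ren)
  node 28: 0 child(ren)
  node 42: 0 child(ren)
Matching nodes: [28, 42]
Count of leaf nodes: 2


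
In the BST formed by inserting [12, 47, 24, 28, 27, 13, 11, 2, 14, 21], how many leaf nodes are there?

Tree built from: [12, 47, 24, 28, 27, 13, 11, 2, 14, 21]
Tree (level-order array): [12, 11, 47, 2, None, 24, None, None, None, 13, 28, None, 14, 27, None, None, 21]
Rule: A leaf has 0 children.
Per-node child counts:
  node 12: 2 child(ren)
  node 11: 1 child(ren)
  node 2: 0 child(ren)
  node 47: 1 child(ren)
  node 24: 2 child(ren)
  node 13: 1 child(ren)
  node 14: 1 child(ren)
  node 21: 0 child(ren)
  node 28: 1 child(ren)
  node 27: 0 child(ren)
Matching nodes: [2, 21, 27]
Count of leaf nodes: 3


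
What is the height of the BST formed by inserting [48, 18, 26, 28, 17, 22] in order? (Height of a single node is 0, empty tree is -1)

Insertion order: [48, 18, 26, 28, 17, 22]
Tree (level-order array): [48, 18, None, 17, 26, None, None, 22, 28]
Compute height bottom-up (empty subtree = -1):
  height(17) = 1 + max(-1, -1) = 0
  height(22) = 1 + max(-1, -1) = 0
  height(28) = 1 + max(-1, -1) = 0
  height(26) = 1 + max(0, 0) = 1
  height(18) = 1 + max(0, 1) = 2
  height(48) = 1 + max(2, -1) = 3
Height = 3


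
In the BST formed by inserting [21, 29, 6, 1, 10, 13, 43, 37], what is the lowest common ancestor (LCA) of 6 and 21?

Tree insertion order: [21, 29, 6, 1, 10, 13, 43, 37]
Tree (level-order array): [21, 6, 29, 1, 10, None, 43, None, None, None, 13, 37]
In a BST, the LCA of p=6, q=21 is the first node v on the
root-to-leaf path with p <= v <= q (go left if both < v, right if both > v).
Walk from root:
  at 21: 6 <= 21 <= 21, this is the LCA
LCA = 21


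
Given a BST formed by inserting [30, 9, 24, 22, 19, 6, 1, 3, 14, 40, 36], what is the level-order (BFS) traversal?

Tree insertion order: [30, 9, 24, 22, 19, 6, 1, 3, 14, 40, 36]
Tree (level-order array): [30, 9, 40, 6, 24, 36, None, 1, None, 22, None, None, None, None, 3, 19, None, None, None, 14]
BFS from the root, enqueuing left then right child of each popped node:
  queue [30] -> pop 30, enqueue [9, 40], visited so far: [30]
  queue [9, 40] -> pop 9, enqueue [6, 24], visited so far: [30, 9]
  queue [40, 6, 24] -> pop 40, enqueue [36], visited so far: [30, 9, 40]
  queue [6, 24, 36] -> pop 6, enqueue [1], visited so far: [30, 9, 40, 6]
  queue [24, 36, 1] -> pop 24, enqueue [22], visited so far: [30, 9, 40, 6, 24]
  queue [36, 1, 22] -> pop 36, enqueue [none], visited so far: [30, 9, 40, 6, 24, 36]
  queue [1, 22] -> pop 1, enqueue [3], visited so far: [30, 9, 40, 6, 24, 36, 1]
  queue [22, 3] -> pop 22, enqueue [19], visited so far: [30, 9, 40, 6, 24, 36, 1, 22]
  queue [3, 19] -> pop 3, enqueue [none], visited so far: [30, 9, 40, 6, 24, 36, 1, 22, 3]
  queue [19] -> pop 19, enqueue [14], visited so far: [30, 9, 40, 6, 24, 36, 1, 22, 3, 19]
  queue [14] -> pop 14, enqueue [none], visited so far: [30, 9, 40, 6, 24, 36, 1, 22, 3, 19, 14]
Result: [30, 9, 40, 6, 24, 36, 1, 22, 3, 19, 14]


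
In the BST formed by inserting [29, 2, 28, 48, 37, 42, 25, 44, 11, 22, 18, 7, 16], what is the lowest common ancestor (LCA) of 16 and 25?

Tree insertion order: [29, 2, 28, 48, 37, 42, 25, 44, 11, 22, 18, 7, 16]
Tree (level-order array): [29, 2, 48, None, 28, 37, None, 25, None, None, 42, 11, None, None, 44, 7, 22, None, None, None, None, 18, None, 16]
In a BST, the LCA of p=16, q=25 is the first node v on the
root-to-leaf path with p <= v <= q (go left if both < v, right if both > v).
Walk from root:
  at 29: both 16 and 25 < 29, go left
  at 2: both 16 and 25 > 2, go right
  at 28: both 16 and 25 < 28, go left
  at 25: 16 <= 25 <= 25, this is the LCA
LCA = 25


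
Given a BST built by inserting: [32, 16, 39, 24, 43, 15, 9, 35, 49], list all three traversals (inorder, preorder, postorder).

Tree insertion order: [32, 16, 39, 24, 43, 15, 9, 35, 49]
Tree (level-order array): [32, 16, 39, 15, 24, 35, 43, 9, None, None, None, None, None, None, 49]
Inorder (L, root, R): [9, 15, 16, 24, 32, 35, 39, 43, 49]
Preorder (root, L, R): [32, 16, 15, 9, 24, 39, 35, 43, 49]
Postorder (L, R, root): [9, 15, 24, 16, 35, 49, 43, 39, 32]


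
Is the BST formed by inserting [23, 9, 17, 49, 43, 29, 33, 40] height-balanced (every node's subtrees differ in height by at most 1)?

Tree (level-order array): [23, 9, 49, None, 17, 43, None, None, None, 29, None, None, 33, None, 40]
Definition: a tree is height-balanced if, at every node, |h(left) - h(right)| <= 1 (empty subtree has height -1).
Bottom-up per-node check:
  node 17: h_left=-1, h_right=-1, diff=0 [OK], height=0
  node 9: h_left=-1, h_right=0, diff=1 [OK], height=1
  node 40: h_left=-1, h_right=-1, diff=0 [OK], height=0
  node 33: h_left=-1, h_right=0, diff=1 [OK], height=1
  node 29: h_left=-1, h_right=1, diff=2 [FAIL (|-1-1|=2 > 1)], height=2
  node 43: h_left=2, h_right=-1, diff=3 [FAIL (|2--1|=3 > 1)], height=3
  node 49: h_left=3, h_right=-1, diff=4 [FAIL (|3--1|=4 > 1)], height=4
  node 23: h_left=1, h_right=4, diff=3 [FAIL (|1-4|=3 > 1)], height=5
Node 29 violates the condition: |-1 - 1| = 2 > 1.
Result: Not balanced


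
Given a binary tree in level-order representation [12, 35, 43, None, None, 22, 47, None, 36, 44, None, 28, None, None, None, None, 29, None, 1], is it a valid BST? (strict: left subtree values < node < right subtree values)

Level-order array: [12, 35, 43, None, None, 22, 47, None, 36, 44, None, 28, None, None, None, None, 29, None, 1]
Validate using subtree bounds (lo, hi): at each node, require lo < value < hi,
then recurse left with hi=value and right with lo=value.
Preorder trace (stopping at first violation):
  at node 12 with bounds (-inf, +inf): OK
  at node 35 with bounds (-inf, 12): VIOLATION
Node 35 violates its bound: not (-inf < 35 < 12).
Result: Not a valid BST


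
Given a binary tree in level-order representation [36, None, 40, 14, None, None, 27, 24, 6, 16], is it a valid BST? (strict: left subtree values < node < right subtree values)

Level-order array: [36, None, 40, 14, None, None, 27, 24, 6, 16]
Validate using subtree bounds (lo, hi): at each node, require lo < value < hi,
then recurse left with hi=value and right with lo=value.
Preorder trace (stopping at first violation):
  at node 36 with bounds (-inf, +inf): OK
  at node 40 with bounds (36, +inf): OK
  at node 14 with bounds (36, 40): VIOLATION
Node 14 violates its bound: not (36 < 14 < 40).
Result: Not a valid BST


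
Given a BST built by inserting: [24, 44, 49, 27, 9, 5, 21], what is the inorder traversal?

Tree insertion order: [24, 44, 49, 27, 9, 5, 21]
Tree (level-order array): [24, 9, 44, 5, 21, 27, 49]
Inorder traversal: [5, 9, 21, 24, 27, 44, 49]


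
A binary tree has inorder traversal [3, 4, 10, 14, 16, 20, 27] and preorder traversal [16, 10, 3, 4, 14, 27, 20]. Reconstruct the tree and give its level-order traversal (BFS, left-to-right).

Inorder:  [3, 4, 10, 14, 16, 20, 27]
Preorder: [16, 10, 3, 4, 14, 27, 20]
Algorithm: preorder visits root first, so consume preorder in order;
for each root, split the current inorder slice at that value into
left-subtree inorder and right-subtree inorder, then recurse.
Recursive splits:
  root=16; inorder splits into left=[3, 4, 10, 14], right=[20, 27]
  root=10; inorder splits into left=[3, 4], right=[14]
  root=3; inorder splits into left=[], right=[4]
  root=4; inorder splits into left=[], right=[]
  root=14; inorder splits into left=[], right=[]
  root=27; inorder splits into left=[20], right=[]
  root=20; inorder splits into left=[], right=[]
Reconstructed level-order: [16, 10, 27, 3, 14, 20, 4]


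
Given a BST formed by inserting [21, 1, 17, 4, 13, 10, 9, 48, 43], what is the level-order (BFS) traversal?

Tree insertion order: [21, 1, 17, 4, 13, 10, 9, 48, 43]
Tree (level-order array): [21, 1, 48, None, 17, 43, None, 4, None, None, None, None, 13, 10, None, 9]
BFS from the root, enqueuing left then right child of each popped node:
  queue [21] -> pop 21, enqueue [1, 48], visited so far: [21]
  queue [1, 48] -> pop 1, enqueue [17], visited so far: [21, 1]
  queue [48, 17] -> pop 48, enqueue [43], visited so far: [21, 1, 48]
  queue [17, 43] -> pop 17, enqueue [4], visited so far: [21, 1, 48, 17]
  queue [43, 4] -> pop 43, enqueue [none], visited so far: [21, 1, 48, 17, 43]
  queue [4] -> pop 4, enqueue [13], visited so far: [21, 1, 48, 17, 43, 4]
  queue [13] -> pop 13, enqueue [10], visited so far: [21, 1, 48, 17, 43, 4, 13]
  queue [10] -> pop 10, enqueue [9], visited so far: [21, 1, 48, 17, 43, 4, 13, 10]
  queue [9] -> pop 9, enqueue [none], visited so far: [21, 1, 48, 17, 43, 4, 13, 10, 9]
Result: [21, 1, 48, 17, 43, 4, 13, 10, 9]


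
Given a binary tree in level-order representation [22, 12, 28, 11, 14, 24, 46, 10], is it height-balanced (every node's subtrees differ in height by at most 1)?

Tree (level-order array): [22, 12, 28, 11, 14, 24, 46, 10]
Definition: a tree is height-balanced if, at every node, |h(left) - h(right)| <= 1 (empty subtree has height -1).
Bottom-up per-node check:
  node 10: h_left=-1, h_right=-1, diff=0 [OK], height=0
  node 11: h_left=0, h_right=-1, diff=1 [OK], height=1
  node 14: h_left=-1, h_right=-1, diff=0 [OK], height=0
  node 12: h_left=1, h_right=0, diff=1 [OK], height=2
  node 24: h_left=-1, h_right=-1, diff=0 [OK], height=0
  node 46: h_left=-1, h_right=-1, diff=0 [OK], height=0
  node 28: h_left=0, h_right=0, diff=0 [OK], height=1
  node 22: h_left=2, h_right=1, diff=1 [OK], height=3
All nodes satisfy the balance condition.
Result: Balanced


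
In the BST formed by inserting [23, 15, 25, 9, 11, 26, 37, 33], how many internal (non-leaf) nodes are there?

Tree built from: [23, 15, 25, 9, 11, 26, 37, 33]
Tree (level-order array): [23, 15, 25, 9, None, None, 26, None, 11, None, 37, None, None, 33]
Rule: An internal node has at least one child.
Per-node child counts:
  node 23: 2 child(ren)
  node 15: 1 child(ren)
  node 9: 1 child(ren)
  node 11: 0 child(ren)
  node 25: 1 child(ren)
  node 26: 1 child(ren)
  node 37: 1 child(ren)
  node 33: 0 child(ren)
Matching nodes: [23, 15, 9, 25, 26, 37]
Count of internal (non-leaf) nodes: 6


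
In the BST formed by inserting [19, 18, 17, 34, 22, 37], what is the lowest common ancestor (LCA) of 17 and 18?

Tree insertion order: [19, 18, 17, 34, 22, 37]
Tree (level-order array): [19, 18, 34, 17, None, 22, 37]
In a BST, the LCA of p=17, q=18 is the first node v on the
root-to-leaf path with p <= v <= q (go left if both < v, right if both > v).
Walk from root:
  at 19: both 17 and 18 < 19, go left
  at 18: 17 <= 18 <= 18, this is the LCA
LCA = 18


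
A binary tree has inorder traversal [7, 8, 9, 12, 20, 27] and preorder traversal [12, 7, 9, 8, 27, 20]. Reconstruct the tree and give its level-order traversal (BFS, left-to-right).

Inorder:  [7, 8, 9, 12, 20, 27]
Preorder: [12, 7, 9, 8, 27, 20]
Algorithm: preorder visits root first, so consume preorder in order;
for each root, split the current inorder slice at that value into
left-subtree inorder and right-subtree inorder, then recurse.
Recursive splits:
  root=12; inorder splits into left=[7, 8, 9], right=[20, 27]
  root=7; inorder splits into left=[], right=[8, 9]
  root=9; inorder splits into left=[8], right=[]
  root=8; inorder splits into left=[], right=[]
  root=27; inorder splits into left=[20], right=[]
  root=20; inorder splits into left=[], right=[]
Reconstructed level-order: [12, 7, 27, 9, 20, 8]


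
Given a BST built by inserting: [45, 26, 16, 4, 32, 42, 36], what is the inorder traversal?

Tree insertion order: [45, 26, 16, 4, 32, 42, 36]
Tree (level-order array): [45, 26, None, 16, 32, 4, None, None, 42, None, None, 36]
Inorder traversal: [4, 16, 26, 32, 36, 42, 45]


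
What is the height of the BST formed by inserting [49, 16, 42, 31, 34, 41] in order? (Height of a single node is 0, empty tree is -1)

Insertion order: [49, 16, 42, 31, 34, 41]
Tree (level-order array): [49, 16, None, None, 42, 31, None, None, 34, None, 41]
Compute height bottom-up (empty subtree = -1):
  height(41) = 1 + max(-1, -1) = 0
  height(34) = 1 + max(-1, 0) = 1
  height(31) = 1 + max(-1, 1) = 2
  height(42) = 1 + max(2, -1) = 3
  height(16) = 1 + max(-1, 3) = 4
  height(49) = 1 + max(4, -1) = 5
Height = 5


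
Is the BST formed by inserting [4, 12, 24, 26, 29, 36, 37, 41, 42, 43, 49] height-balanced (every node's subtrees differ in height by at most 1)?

Tree (level-order array): [4, None, 12, None, 24, None, 26, None, 29, None, 36, None, 37, None, 41, None, 42, None, 43, None, 49]
Definition: a tree is height-balanced if, at every node, |h(left) - h(right)| <= 1 (empty subtree has height -1).
Bottom-up per-node check:
  node 49: h_left=-1, h_right=-1, diff=0 [OK], height=0
  node 43: h_left=-1, h_right=0, diff=1 [OK], height=1
  node 42: h_left=-1, h_right=1, diff=2 [FAIL (|-1-1|=2 > 1)], height=2
  node 41: h_left=-1, h_right=2, diff=3 [FAIL (|-1-2|=3 > 1)], height=3
  node 37: h_left=-1, h_right=3, diff=4 [FAIL (|-1-3|=4 > 1)], height=4
  node 36: h_left=-1, h_right=4, diff=5 [FAIL (|-1-4|=5 > 1)], height=5
  node 29: h_left=-1, h_right=5, diff=6 [FAIL (|-1-5|=6 > 1)], height=6
  node 26: h_left=-1, h_right=6, diff=7 [FAIL (|-1-6|=7 > 1)], height=7
  node 24: h_left=-1, h_right=7, diff=8 [FAIL (|-1-7|=8 > 1)], height=8
  node 12: h_left=-1, h_right=8, diff=9 [FAIL (|-1-8|=9 > 1)], height=9
  node 4: h_left=-1, h_right=9, diff=10 [FAIL (|-1-9|=10 > 1)], height=10
Node 42 violates the condition: |-1 - 1| = 2 > 1.
Result: Not balanced


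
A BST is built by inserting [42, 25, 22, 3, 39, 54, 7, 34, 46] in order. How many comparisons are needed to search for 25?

Search path for 25: 42 -> 25
Found: True
Comparisons: 2


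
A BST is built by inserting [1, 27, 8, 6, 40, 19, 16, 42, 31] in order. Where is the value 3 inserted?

Starting tree (level order): [1, None, 27, 8, 40, 6, 19, 31, 42, None, None, 16]
Insertion path: 1 -> 27 -> 8 -> 6
Result: insert 3 as left child of 6
Final tree (level order): [1, None, 27, 8, 40, 6, 19, 31, 42, 3, None, 16]


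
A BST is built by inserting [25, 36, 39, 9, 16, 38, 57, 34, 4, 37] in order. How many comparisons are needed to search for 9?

Search path for 9: 25 -> 9
Found: True
Comparisons: 2


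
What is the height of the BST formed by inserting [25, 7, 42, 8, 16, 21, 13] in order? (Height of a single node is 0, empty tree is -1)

Insertion order: [25, 7, 42, 8, 16, 21, 13]
Tree (level-order array): [25, 7, 42, None, 8, None, None, None, 16, 13, 21]
Compute height bottom-up (empty subtree = -1):
  height(13) = 1 + max(-1, -1) = 0
  height(21) = 1 + max(-1, -1) = 0
  height(16) = 1 + max(0, 0) = 1
  height(8) = 1 + max(-1, 1) = 2
  height(7) = 1 + max(-1, 2) = 3
  height(42) = 1 + max(-1, -1) = 0
  height(25) = 1 + max(3, 0) = 4
Height = 4


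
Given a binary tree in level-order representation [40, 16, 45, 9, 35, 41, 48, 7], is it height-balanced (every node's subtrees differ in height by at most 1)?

Tree (level-order array): [40, 16, 45, 9, 35, 41, 48, 7]
Definition: a tree is height-balanced if, at every node, |h(left) - h(right)| <= 1 (empty subtree has height -1).
Bottom-up per-node check:
  node 7: h_left=-1, h_right=-1, diff=0 [OK], height=0
  node 9: h_left=0, h_right=-1, diff=1 [OK], height=1
  node 35: h_left=-1, h_right=-1, diff=0 [OK], height=0
  node 16: h_left=1, h_right=0, diff=1 [OK], height=2
  node 41: h_left=-1, h_right=-1, diff=0 [OK], height=0
  node 48: h_left=-1, h_right=-1, diff=0 [OK], height=0
  node 45: h_left=0, h_right=0, diff=0 [OK], height=1
  node 40: h_left=2, h_right=1, diff=1 [OK], height=3
All nodes satisfy the balance condition.
Result: Balanced
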